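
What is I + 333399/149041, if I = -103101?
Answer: -15365942742/149041 ≈ -1.0310e+5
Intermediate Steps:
I + 333399/149041 = -103101 + 333399/149041 = -15365942742/149041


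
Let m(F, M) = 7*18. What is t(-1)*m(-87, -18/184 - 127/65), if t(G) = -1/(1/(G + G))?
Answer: 252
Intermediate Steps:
m(F, M) = 126
t(G) = -2*G (t(G) = -1/(1/(2*G)) = -2*G)
t(-1)*m(-87, -18/184 - 127/65) = -2*(-1)*126 = 2*126 = 252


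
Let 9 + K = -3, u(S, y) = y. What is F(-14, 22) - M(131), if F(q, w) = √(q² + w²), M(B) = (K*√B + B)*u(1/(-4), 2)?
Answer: -262 + 2*√170 + 24*√131 ≈ 38.769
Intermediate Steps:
K = -12 (K = -9 - 3 = -12)
M(B) = -24*√B + 2*B (M(B) = (-12*√B + B)*2 = (B - 12*√B)*2 = -24*√B + 2*B)
F(-14, 22) - M(131) = √((-14)² + 22²) - (-24*√131 + 2*131) = √(196 + 484) - (-24*√131 + 262) = √680 - (262 - 24*√131) = 2*√170 + (-262 + 24*√131) = -262 + 2*√170 + 24*√131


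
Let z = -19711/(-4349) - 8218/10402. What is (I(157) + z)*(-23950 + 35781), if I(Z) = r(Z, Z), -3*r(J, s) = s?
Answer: -5572850211239/9693921 ≈ -5.7488e+5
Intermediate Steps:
r(J, s) = -s/3
I(Z) = -Z/3
z = 12092410/3231307 (z = -19711*(-1/4349) - 8218*1/10402 = 19711/4349 - 587/743 = 12092410/3231307 ≈ 3.7423)
(I(157) + z)*(-23950 + 35781) = (-⅓*157 + 12092410/3231307)*(-23950 + 35781) = (-157/3 + 12092410/3231307)*11831 = -471037969/9693921*11831 = -5572850211239/9693921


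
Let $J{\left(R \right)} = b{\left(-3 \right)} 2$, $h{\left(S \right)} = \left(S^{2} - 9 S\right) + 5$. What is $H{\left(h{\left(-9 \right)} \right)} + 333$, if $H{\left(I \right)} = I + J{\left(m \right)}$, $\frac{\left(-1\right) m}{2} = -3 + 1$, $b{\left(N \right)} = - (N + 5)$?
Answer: $496$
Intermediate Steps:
$b{\left(N \right)} = -5 - N$ ($b{\left(N \right)} = - (5 + N) = -5 - N$)
$h{\left(S \right)} = 5 + S^{2} - 9 S$
$m = 4$ ($m = - 2 \left(-3 + 1\right) = \left(-2\right) \left(-2\right) = 4$)
$J{\left(R \right)} = -4$ ($J{\left(R \right)} = \left(-5 - -3\right) 2 = \left(-5 + 3\right) 2 = \left(-2\right) 2 = -4$)
$H{\left(I \right)} = -4 + I$ ($H{\left(I \right)} = I - 4 = -4 + I$)
$H{\left(h{\left(-9 \right)} \right)} + 333 = \left(-4 + \left(5 + \left(-9\right)^{2} - -81\right)\right) + 333 = \left(-4 + \left(5 + 81 + 81\right)\right) + 333 = \left(-4 + 167\right) + 333 = 163 + 333 = 496$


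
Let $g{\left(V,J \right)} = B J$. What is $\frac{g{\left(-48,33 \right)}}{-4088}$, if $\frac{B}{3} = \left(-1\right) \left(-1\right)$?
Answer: $- \frac{99}{4088} \approx -0.024217$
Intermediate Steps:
$B = 3$ ($B = 3 \left(\left(-1\right) \left(-1\right)\right) = 3 \cdot 1 = 3$)
$g{\left(V,J \right)} = 3 J$
$\frac{g{\left(-48,33 \right)}}{-4088} = \frac{3 \cdot 33}{-4088} = 99 \left(- \frac{1}{4088}\right) = - \frac{99}{4088}$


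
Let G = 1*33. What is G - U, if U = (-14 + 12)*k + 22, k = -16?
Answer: -21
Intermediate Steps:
U = 54 (U = (-14 + 12)*(-16) + 22 = -2*(-16) + 22 = 32 + 22 = 54)
G = 33
G - U = 33 - 1*54 = 33 - 54 = -21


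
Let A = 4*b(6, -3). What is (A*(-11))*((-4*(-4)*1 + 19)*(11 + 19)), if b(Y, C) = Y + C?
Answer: -138600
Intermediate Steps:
b(Y, C) = C + Y
A = 12 (A = 4*(-3 + 6) = 4*3 = 12)
(A*(-11))*((-4*(-4)*1 + 19)*(11 + 19)) = (12*(-11))*((-4*(-4)*1 + 19)*(11 + 19)) = -132*(16*1 + 19)*30 = -132*(16 + 19)*30 = -4620*30 = -132*1050 = -138600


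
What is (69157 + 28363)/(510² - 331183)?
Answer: -97520/71083 ≈ -1.3719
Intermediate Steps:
(69157 + 28363)/(510² - 331183) = 97520/(260100 - 331183) = 97520/(-71083) = 97520*(-1/71083) = -97520/71083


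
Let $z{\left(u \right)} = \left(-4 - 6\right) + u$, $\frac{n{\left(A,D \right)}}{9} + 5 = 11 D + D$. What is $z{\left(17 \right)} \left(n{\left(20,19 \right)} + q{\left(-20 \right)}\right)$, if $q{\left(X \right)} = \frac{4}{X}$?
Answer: $\frac{70238}{5} \approx 14048.0$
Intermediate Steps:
$n{\left(A,D \right)} = -45 + 108 D$ ($n{\left(A,D \right)} = -45 + 9 \left(11 D + D\right) = -45 + 9 \cdot 12 D = -45 + 108 D$)
$z{\left(u \right)} = -10 + u$
$z{\left(17 \right)} \left(n{\left(20,19 \right)} + q{\left(-20 \right)}\right) = \left(-10 + 17\right) \left(\left(-45 + 108 \cdot 19\right) + \frac{4}{-20}\right) = 7 \left(\left(-45 + 2052\right) + 4 \left(- \frac{1}{20}\right)\right) = 7 \left(2007 - \frac{1}{5}\right) = 7 \cdot \frac{10034}{5} = \frac{70238}{5}$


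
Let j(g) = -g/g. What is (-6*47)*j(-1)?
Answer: 282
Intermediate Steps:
j(g) = -1 (j(g) = -1*1 = -1)
(-6*47)*j(-1) = -6*47*(-1) = -282*(-1) = 282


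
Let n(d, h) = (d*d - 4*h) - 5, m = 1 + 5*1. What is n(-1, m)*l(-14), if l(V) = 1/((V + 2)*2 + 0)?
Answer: 7/6 ≈ 1.1667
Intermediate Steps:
m = 6 (m = 1 + 5 = 6)
l(V) = 1/(4 + 2*V) (l(V) = 1/((2 + V)*2 + 0) = 1/((4 + 2*V) + 0) = 1/(4 + 2*V))
n(d, h) = -5 + d² - 4*h (n(d, h) = (d² - 4*h) - 5 = -5 + d² - 4*h)
n(-1, m)*l(-14) = (-5 + (-1)² - 4*6)*(1/(2*(2 - 14))) = (-5 + 1 - 24)*((½)/(-12)) = -14*(-1)/12 = -28*(-1/24) = 7/6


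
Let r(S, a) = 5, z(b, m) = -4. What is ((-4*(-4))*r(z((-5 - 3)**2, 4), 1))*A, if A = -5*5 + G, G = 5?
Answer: -1600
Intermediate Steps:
A = -20 (A = -5*5 + 5 = -25 + 5 = -20)
((-4*(-4))*r(z((-5 - 3)**2, 4), 1))*A = (-4*(-4)*5)*(-20) = (16*5)*(-20) = 80*(-20) = -1600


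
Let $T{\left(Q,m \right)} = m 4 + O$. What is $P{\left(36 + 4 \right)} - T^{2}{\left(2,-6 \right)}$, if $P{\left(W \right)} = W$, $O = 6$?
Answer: $-284$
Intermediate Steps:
$T{\left(Q,m \right)} = 6 + 4 m$ ($T{\left(Q,m \right)} = m 4 + 6 = 4 m + 6 = 6 + 4 m$)
$P{\left(36 + 4 \right)} - T^{2}{\left(2,-6 \right)} = \left(36 + 4\right) - \left(6 + 4 \left(-6\right)\right)^{2} = 40 - \left(6 - 24\right)^{2} = 40 - \left(-18\right)^{2} = 40 - 324 = -284$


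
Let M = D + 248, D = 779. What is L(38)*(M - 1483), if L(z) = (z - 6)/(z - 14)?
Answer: -608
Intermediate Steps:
M = 1027 (M = 779 + 248 = 1027)
L(z) = (-6 + z)/(-14 + z)
L(38)*(M - 1483) = ((-6 + 38)/(-14 + 38))*(1027 - 1483) = (32/24)*(-456) = ((1/24)*32)*(-456) = (4/3)*(-456) = -608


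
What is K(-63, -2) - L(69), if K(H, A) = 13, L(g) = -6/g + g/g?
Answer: 278/23 ≈ 12.087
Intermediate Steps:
L(g) = 1 - 6/g (L(g) = -6/g + 1 = 1 - 6/g)
K(-63, -2) - L(69) = 13 - (-6 + 69)/69 = 13 - 63/69 = 13 - 1*21/23 = 13 - 21/23 = 278/23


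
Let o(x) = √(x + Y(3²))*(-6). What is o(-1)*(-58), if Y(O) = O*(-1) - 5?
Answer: 348*I*√15 ≈ 1347.8*I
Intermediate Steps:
Y(O) = -5 - O (Y(O) = -O - 5 = -5 - O)
o(x) = -6*√(-14 + x) (o(x) = √(x + (-5 - 1*3²))*(-6) = √(x + (-5 - 1*9))*(-6) = √(x + (-5 - 9))*(-6) = √(x - 14)*(-6) = √(-14 + x)*(-6) = -6*√(-14 + x))
o(-1)*(-58) = -6*√(-14 - 1)*(-58) = -6*I*√15*(-58) = 348*I*√15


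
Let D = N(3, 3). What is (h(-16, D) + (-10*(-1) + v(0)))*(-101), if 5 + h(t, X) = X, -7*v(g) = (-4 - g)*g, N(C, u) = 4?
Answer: -909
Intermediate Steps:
D = 4
v(g) = -g*(-4 - g)/7 (v(g) = -(-4 - g)*g/7 = -g*(-4 - g)/7)
h(t, X) = -5 + X
(h(-16, D) + (-10*(-1) + v(0)))*(-101) = ((-5 + 4) + (-10*(-1) + (⅐)*0*(4 + 0)))*(-101) = (-1 + (10 + (⅐)*0*4))*(-101) = (-1 + (10 + 0))*(-101) = (-1 + 10)*(-101) = 9*(-101) = -909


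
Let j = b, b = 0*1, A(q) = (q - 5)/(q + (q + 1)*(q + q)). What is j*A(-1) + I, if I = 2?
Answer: 2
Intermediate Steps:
A(q) = (-5 + q)/(q + 2*q*(1 + q)) (A(q) = (-5 + q)/(q + (1 + q)*(2*q)) = (-5 + q)/(q + 2*q*(1 + q)))
b = 0
j = 0
j*A(-1) + I = 0*((-5 - 1)/((-1)*(3 + 2*(-1)))) + 2 = 0*(-1*(-6)/(3 - 2)) + 2 = 0*(-1*(-6)/1) + 2 = 0*(-1*1*(-6)) + 2 = 0*6 + 2 = 0 + 2 = 2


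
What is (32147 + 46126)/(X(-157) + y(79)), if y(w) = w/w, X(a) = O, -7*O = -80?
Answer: 182637/29 ≈ 6297.8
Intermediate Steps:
O = 80/7 (O = -⅐*(-80) = 80/7 ≈ 11.429)
X(a) = 80/7
y(w) = 1
(32147 + 46126)/(X(-157) + y(79)) = (32147 + 46126)/(80/7 + 1) = 78273/(87/7) = 78273*(7/87) = 182637/29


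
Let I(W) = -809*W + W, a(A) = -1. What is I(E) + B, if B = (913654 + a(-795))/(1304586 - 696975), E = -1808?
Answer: 295879316519/202537 ≈ 1.4609e+6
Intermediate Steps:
I(W) = -808*W
B = 304551/202537 (B = (913654 - 1)/(1304586 - 696975) = 913653/607611 = 913653*(1/607611) = 304551/202537 ≈ 1.5037)
I(E) + B = -808*(-1808) + 304551/202537 = 1460864 + 304551/202537 = 295879316519/202537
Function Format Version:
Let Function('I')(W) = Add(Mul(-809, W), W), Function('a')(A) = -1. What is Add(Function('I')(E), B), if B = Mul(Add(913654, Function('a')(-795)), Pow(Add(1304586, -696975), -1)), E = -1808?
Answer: Rational(295879316519, 202537) ≈ 1.4609e+6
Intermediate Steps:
Function('I')(W) = Mul(-808, W)
B = Rational(304551, 202537) (B = Mul(Add(913654, -1), Pow(Add(1304586, -696975), -1)) = Mul(913653, Pow(607611, -1)) = Mul(913653, Rational(1, 607611)) = Rational(304551, 202537) ≈ 1.5037)
Add(Function('I')(E), B) = Add(Mul(-808, -1808), Rational(304551, 202537)) = Add(1460864, Rational(304551, 202537)) = Rational(295879316519, 202537)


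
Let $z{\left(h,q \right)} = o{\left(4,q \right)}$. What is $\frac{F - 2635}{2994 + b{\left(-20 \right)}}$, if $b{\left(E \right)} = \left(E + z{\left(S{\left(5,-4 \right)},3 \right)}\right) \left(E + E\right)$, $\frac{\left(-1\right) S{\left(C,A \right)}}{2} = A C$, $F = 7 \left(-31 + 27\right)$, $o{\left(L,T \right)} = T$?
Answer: $- \frac{2663}{3674} \approx -0.72482$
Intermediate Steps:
$F = -28$ ($F = 7 \left(-4\right) = -28$)
$S{\left(C,A \right)} = - 2 A C$
$z{\left(h,q \right)} = q$
$b{\left(E \right)} = 2 E \left(3 + E\right)$ ($b{\left(E \right)} = \left(E + 3\right) \left(E + E\right) = \left(3 + E\right) 2 E = 2 E \left(3 + E\right)$)
$\frac{F - 2635}{2994 + b{\left(-20 \right)}} = \frac{-28 - 2635}{2994 + 2 \left(-20\right) \left(3 - 20\right)} = - \frac{2663}{2994 + 2 \left(-20\right) \left(-17\right)} = - \frac{2663}{2994 + 680} = - \frac{2663}{3674}$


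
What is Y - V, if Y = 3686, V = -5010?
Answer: 8696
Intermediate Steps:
Y - V = 3686 - 1*(-5010) = 3686 + 5010 = 8696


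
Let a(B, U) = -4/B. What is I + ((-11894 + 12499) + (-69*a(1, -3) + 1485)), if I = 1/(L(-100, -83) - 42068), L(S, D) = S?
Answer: 99769487/42168 ≈ 2366.0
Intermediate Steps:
I = -1/42168 (I = 1/(-100 - 42068) = 1/(-42168) = -1/42168 ≈ -2.3715e-5)
I + ((-11894 + 12499) + (-69*a(1, -3) + 1485)) = -1/42168 + ((-11894 + 12499) + (-(-276)/1 + 1485)) = -1/42168 + (605 + (-(-276) + 1485)) = -1/42168 + (605 + (-69*(-4) + 1485)) = -1/42168 + (605 + (276 + 1485)) = -1/42168 + (605 + 1761) = -1/42168 + 2366 = 99769487/42168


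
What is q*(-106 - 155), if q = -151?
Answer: 39411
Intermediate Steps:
q*(-106 - 155) = -151*(-106 - 155) = -151*(-261) = 39411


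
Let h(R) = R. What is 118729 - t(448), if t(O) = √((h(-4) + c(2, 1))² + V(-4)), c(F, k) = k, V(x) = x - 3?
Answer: 118729 - √2 ≈ 1.1873e+5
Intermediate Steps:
V(x) = -3 + x
t(O) = √2 (t(O) = √((-4 + 1)² + (-3 - 4)) = √((-3)² - 7) = √(9 - 7) = √2)
118729 - t(448) = 118729 - √2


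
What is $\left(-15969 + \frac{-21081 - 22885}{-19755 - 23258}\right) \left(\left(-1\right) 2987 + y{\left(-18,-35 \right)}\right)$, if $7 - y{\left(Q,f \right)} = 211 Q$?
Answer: $- \frac{561827456158}{43013} \approx -1.3062 \cdot 10^{7}$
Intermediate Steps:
$y{\left(Q,f \right)} = 7 - 211 Q$
$\left(-15969 + \frac{-21081 - 22885}{-19755 - 23258}\right) \left(\left(-1\right) 2987 + y{\left(-18,-35 \right)}\right) = \left(-15969 + \frac{-21081 - 22885}{-19755 - 23258}\right) \left(\left(-1\right) 2987 + \left(7 - -3798\right)\right) = \left(-15969 - \frac{43966}{-43013}\right) \left(-2987 + \left(7 + 3798\right)\right) = \left(-15969 - - \frac{43966}{43013}\right) \left(-2987 + 3805\right) = \left(-15969 + \frac{43966}{43013}\right) 818 = \left(- \frac{686830631}{43013}\right) 818 = - \frac{561827456158}{43013}$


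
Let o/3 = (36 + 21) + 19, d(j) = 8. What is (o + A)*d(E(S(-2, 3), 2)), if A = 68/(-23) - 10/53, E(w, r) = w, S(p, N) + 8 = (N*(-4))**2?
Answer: 2192784/1219 ≈ 1798.8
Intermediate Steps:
S(p, N) = -8 + 16*N**2 (S(p, N) = -8 + (N*(-4))**2 = -8 + (-4*N)**2 = -8 + 16*N**2)
A = -3834/1219 (A = 68*(-1/23) - 10*1/53 = -68/23 - 10/53 = -3834/1219 ≈ -3.1452)
o = 228 (o = 3*((36 + 21) + 19) = 3*(57 + 19) = 3*76 = 228)
(o + A)*d(E(S(-2, 3), 2)) = (228 - 3834/1219)*8 = (274098/1219)*8 = 2192784/1219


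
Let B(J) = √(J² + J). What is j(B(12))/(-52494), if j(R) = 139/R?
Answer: -139*√39/4094532 ≈ -0.00021200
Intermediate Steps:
B(J) = √(J + J²)
j(B(12))/(-52494) = (139/(√(12*(1 + 12))))/(-52494) = (139/(√(12*13)))*(-1/52494) = (139/(√156))*(-1/52494) = (139/((2*√39)))*(-1/52494) = (139*(√39/78))*(-1/52494) = (139*√39/78)*(-1/52494) = -139*√39/4094532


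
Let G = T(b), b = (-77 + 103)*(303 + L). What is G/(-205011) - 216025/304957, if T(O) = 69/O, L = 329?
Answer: -242577413997611/342440357835888 ≈ -0.70838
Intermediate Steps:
b = 16432 (b = (-77 + 103)*(303 + 329) = 26*632 = 16432)
G = 69/16432 ≈ 0.0041991
G/(-205011) - 216025/304957 = (69/16432)/(-205011) - 216025/304957 = (69/16432)*(-1/205011) - 216025*1/304957 = -23/1122913584 - 216025/304957 = -242577413997611/342440357835888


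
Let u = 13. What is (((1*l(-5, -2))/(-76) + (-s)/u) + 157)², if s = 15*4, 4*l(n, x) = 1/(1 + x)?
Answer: 362689404169/15618304 ≈ 23222.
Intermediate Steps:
l(n, x) = 1/(4*(1 + x))
s = 60
(((1*l(-5, -2))/(-76) + (-s)/u) + 157)² = (((1*(1/(4*(1 - 2))))/(-76) - 1*60/13) + 157)² = (((1*((¼)/(-1)))*(-1/76) - 60*1/13) + 157)² = (((1*((¼)*(-1)))*(-1/76) - 60/13) + 157)² = (((1*(-¼))*(-1/76) - 60/13) + 157)² = ((-¼*(-1/76) - 60/13) + 157)² = ((1/304 - 60/13) + 157)² = (-18227/3952 + 157)² = (602237/3952)² = 362689404169/15618304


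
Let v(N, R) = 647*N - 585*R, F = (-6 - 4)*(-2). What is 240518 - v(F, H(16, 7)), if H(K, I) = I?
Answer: 231673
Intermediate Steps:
F = 20 (F = -10*(-2) = 20)
v(N, R) = -585*R + 647*N
240518 - v(F, H(16, 7)) = 240518 - (-585*7 + 647*20) = 240518 - (-4095 + 12940) = 240518 - 1*8845 = 240518 - 8845 = 231673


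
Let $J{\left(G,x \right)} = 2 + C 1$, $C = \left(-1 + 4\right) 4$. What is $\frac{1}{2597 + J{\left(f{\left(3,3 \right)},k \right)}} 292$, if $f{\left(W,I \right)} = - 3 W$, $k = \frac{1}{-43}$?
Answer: $\frac{292}{2611} \approx 0.11183$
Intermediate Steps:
$k = - \frac{1}{43} \approx -0.023256$
$C = 12$ ($C = 3 \cdot 4 = 12$)
$J{\left(G,x \right)} = 14$ ($J{\left(G,x \right)} = 2 + 12 \cdot 1 = 2 + 12 = 14$)
$\frac{1}{2597 + J{\left(f{\left(3,3 \right)},k \right)}} 292 = \frac{1}{2597 + 14} \cdot 292 = \frac{1}{2611} \cdot 292 = \frac{292}{2611}$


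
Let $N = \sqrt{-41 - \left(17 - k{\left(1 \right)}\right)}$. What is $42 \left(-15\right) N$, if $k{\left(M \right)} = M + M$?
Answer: $- 1260 i \sqrt{14} \approx - 4714.5 i$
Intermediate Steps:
$k{\left(M \right)} = 2 M$
$N = 2 i \sqrt{14}$ ($N = \sqrt{-41 - \left(17 - 2 \cdot 1\right)} = \sqrt{-41 - \left(17 - 2\right)} = \sqrt{-41 - 15} = \sqrt{-56} = 2 i \sqrt{14} \approx 7.4833 i$)
$42 \left(-15\right) N = 42 \left(-15\right) 2 i \sqrt{14} = - 630 \cdot 2 i \sqrt{14} = - 1260 i \sqrt{14}$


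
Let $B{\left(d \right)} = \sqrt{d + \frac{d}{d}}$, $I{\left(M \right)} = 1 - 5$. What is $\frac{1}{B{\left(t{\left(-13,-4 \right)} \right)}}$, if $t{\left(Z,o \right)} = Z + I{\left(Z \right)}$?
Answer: $- \frac{i}{4} \approx - 0.25 i$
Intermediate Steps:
$I{\left(M \right)} = -4$
$t{\left(Z,o \right)} = -4 + Z$ ($t{\left(Z,o \right)} = Z - 4 = -4 + Z$)
$B{\left(d \right)} = \sqrt{1 + d}$ ($B{\left(d \right)} = \sqrt{d + 1} = \sqrt{1 + d}$)
$\frac{1}{B{\left(t{\left(-13,-4 \right)} \right)}} = \frac{1}{\sqrt{1 - 17}} = \frac{1}{\sqrt{-16}} = \frac{1}{4 i} = - \frac{i}{4}$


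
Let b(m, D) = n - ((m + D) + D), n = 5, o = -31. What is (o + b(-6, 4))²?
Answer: 784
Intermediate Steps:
b(m, D) = 5 - m - 2*D (b(m, D) = 5 - ((m + D) + D) = 5 - ((D + m) + D) = 5 - (m + 2*D) = 5 + (-m - 2*D) = 5 - m - 2*D)
(o + b(-6, 4))² = (-31 + (5 - 1*(-6) - 2*4))² = (-31 + (5 + 6 - 8))² = (-31 + 3)² = (-28)² = 784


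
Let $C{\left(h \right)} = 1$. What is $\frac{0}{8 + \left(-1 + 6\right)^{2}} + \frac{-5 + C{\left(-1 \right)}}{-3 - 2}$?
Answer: $\frac{4}{5} \approx 0.8$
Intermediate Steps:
$\frac{0}{8 + \left(-1 + 6\right)^{2}} + \frac{-5 + C{\left(-1 \right)}}{-3 - 2} = \frac{0}{8 + \left(-1 + 6\right)^{2}} + \frac{-5 + 1}{-3 - 2} = \frac{0}{8 + 5^{2}} - \frac{4}{-5} = \frac{0}{8 + 25} - - \frac{4}{5} = \frac{0}{33} + \frac{4}{5} = 0 \cdot \frac{1}{33} + \frac{4}{5} = 0 + \frac{4}{5} = \frac{4}{5}$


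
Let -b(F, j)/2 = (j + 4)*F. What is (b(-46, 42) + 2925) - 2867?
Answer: 4290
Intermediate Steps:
b(F, j) = -2*F*(4 + j) (b(F, j) = -2*(j + 4)*F = -2*(4 + j)*F = -2*F*(4 + j))
(b(-46, 42) + 2925) - 2867 = (-2*(-46)*(4 + 42) + 2925) - 2867 = (-2*(-46)*46 + 2925) - 2867 = (4232 + 2925) - 2867 = 7157 - 2867 = 4290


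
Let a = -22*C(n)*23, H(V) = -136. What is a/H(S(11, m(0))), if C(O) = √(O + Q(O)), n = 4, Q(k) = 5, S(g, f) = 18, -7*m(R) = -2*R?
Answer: 759/68 ≈ 11.162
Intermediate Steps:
m(R) = 2*R/7 (m(R) = -(-2)*R/7 = 2*R/7)
C(O) = √(5 + O) (C(O) = √(O + 5) = √(5 + O))
a = -1518 (a = -22*√(5 + 4)*23 = -22*√9*23 = -22*3*23 = -66*23 = -1518)
a/H(S(11, m(0))) = -1518/(-136) = -1518*(-1/136) = 759/68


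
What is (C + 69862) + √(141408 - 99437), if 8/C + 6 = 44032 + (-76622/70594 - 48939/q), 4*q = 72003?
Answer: 2605432639158600130/37293988611567 + 47*√19 ≈ 70067.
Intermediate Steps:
q = 72003/4 (q = (¼)*72003 = 72003/4 ≈ 18001.)
C = 6777306376/37293988611567 (C = 8/(-6 + (44032 + (-76622/70594 - 48939/72003/4))) = 8/(-6 + (44032 + (-76622*1/70594 - 48939*4/72003))) = 8/(-6 + (44032 + (-38311/35297 - 65252/24001))) = 8/(-6 + (44032 - 3222702155/847163297)) = 8/(-6 + 37299071591349/847163297) = 8/(37293988611567/847163297) = 8*(847163297/37293988611567) = 6777306376/37293988611567 ≈ 0.00018173)
(C + 69862) + √(141408 - 99437) = (6777306376/37293988611567 + 69862) + √(141408 - 99437) = 2605432639158600130/37293988611567 + √41971 = 2605432639158600130/37293988611567 + 47*√19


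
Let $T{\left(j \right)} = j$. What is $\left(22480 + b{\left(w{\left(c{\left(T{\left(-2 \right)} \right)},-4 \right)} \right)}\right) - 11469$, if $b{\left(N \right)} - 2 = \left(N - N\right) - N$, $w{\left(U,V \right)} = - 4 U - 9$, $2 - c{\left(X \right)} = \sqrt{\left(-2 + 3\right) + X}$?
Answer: $11030 - 4 i \approx 11030.0 - 4.0 i$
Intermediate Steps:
$c{\left(X \right)} = 2 - \sqrt{1 + X}$ ($c{\left(X \right)} = 2 - \sqrt{\left(-2 + 3\right) + X} = 2 - \sqrt{1 + X}$)
$w{\left(U,V \right)} = -9 - 4 U$
$b{\left(N \right)} = 2 - N$ ($b{\left(N \right)} = 2 + \left(\left(N - N\right) - N\right) = 2 + \left(0 - N\right) = 2 - N$)
$\left(22480 + b{\left(w{\left(c{\left(T{\left(-2 \right)} \right)},-4 \right)} \right)}\right) - 11469 = \left(22480 + \left(2 - \left(-9 - 4 \left(2 - \sqrt{1 - 2}\right)\right)\right)\right) - 11469 = \left(22480 + \left(2 - \left(-9 - 4 \left(2 - \sqrt{-1}\right)\right)\right)\right) - 11469 = \left(22480 + \left(2 - \left(-9 - 4 \left(2 - i\right)\right)\right)\right) - 11469 = \left(22480 + \left(2 - \left(-9 - \left(8 - 4 i\right)\right)\right)\right) - 11469 = \left(22480 + \left(2 - \left(-17 + 4 i\right)\right)\right) - 11469 = \left(22480 + \left(2 + \left(17 - 4 i\right)\right)\right) - 11469 = \left(22480 + \left(19 - 4 i\right)\right) - 11469 = \left(22499 - 4 i\right) - 11469 = 11030 - 4 i$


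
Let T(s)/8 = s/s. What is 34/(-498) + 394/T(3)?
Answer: 48985/996 ≈ 49.182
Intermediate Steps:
T(s) = 8 (T(s) = 8*(s/s) = 8*1 = 8)
34/(-498) + 394/T(3) = 34/(-498) + 394/8 = 34*(-1/498) + 394*(⅛) = -17/249 + 197/4 = 48985/996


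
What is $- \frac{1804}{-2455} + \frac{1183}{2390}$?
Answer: $\frac{288633}{234698} \approx 1.2298$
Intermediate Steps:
$- \frac{1804}{-2455} + \frac{1183}{2390} = \left(-1804\right) \left(- \frac{1}{2455}\right) + 1183 \cdot \frac{1}{2390} = \frac{1804}{2455} + \frac{1183}{2390} = \frac{288633}{234698}$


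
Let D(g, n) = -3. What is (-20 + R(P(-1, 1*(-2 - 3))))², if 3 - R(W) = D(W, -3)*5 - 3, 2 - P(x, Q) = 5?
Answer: 1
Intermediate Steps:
P(x, Q) = -3 (P(x, Q) = 2 - 1*5 = 2 - 5 = -3)
R(W) = 21 (R(W) = 3 - (-3*5 - 3) = 3 - (-15 - 3) = 3 - 1*(-18) = 3 + 18 = 21)
(-20 + R(P(-1, 1*(-2 - 3))))² = (-20 + 21)² = 1² = 1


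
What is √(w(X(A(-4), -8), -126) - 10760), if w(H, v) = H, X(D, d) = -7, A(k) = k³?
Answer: I*√10767 ≈ 103.76*I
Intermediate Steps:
√(w(X(A(-4), -8), -126) - 10760) = √(-7 - 10760) = √(-10767) = I*√10767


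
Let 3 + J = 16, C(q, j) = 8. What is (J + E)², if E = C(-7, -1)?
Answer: 441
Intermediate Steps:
J = 13 (J = -3 + 16 = 13)
E = 8
(J + E)² = (13 + 8)² = 21² = 441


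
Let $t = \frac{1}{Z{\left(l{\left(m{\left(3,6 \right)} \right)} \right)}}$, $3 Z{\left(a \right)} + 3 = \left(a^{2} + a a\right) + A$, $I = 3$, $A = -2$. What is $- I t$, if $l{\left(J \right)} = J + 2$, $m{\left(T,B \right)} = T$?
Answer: $- \frac{1}{5} \approx -0.2$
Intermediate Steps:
$l{\left(J \right)} = 2 + J$
$Z{\left(a \right)} = - \frac{5}{3} + \frac{2 a^{2}}{3}$ ($Z{\left(a \right)} = -1 + \frac{\left(a^{2} + a a\right) - 2}{3} = -1 + \frac{\left(a^{2} + a^{2}\right) - 2}{3} = -1 + \frac{2 a^{2} - 2}{3} = -1 + \frac{-2 + 2 a^{2}}{3} = -1 + \left(- \frac{2}{3} + \frac{2 a^{2}}{3}\right) = - \frac{5}{3} + \frac{2 a^{2}}{3}$)
$t = \frac{1}{15}$ ($t = \frac{1}{- \frac{5}{3} + \frac{2 \left(2 + 3\right)^{2}}{3}} = \frac{1}{- \frac{5}{3} + \frac{2 \cdot 5^{2}}{3}} = \frac{1}{- \frac{5}{3} + \frac{2}{3} \cdot 25} = \frac{1}{- \frac{5}{3} + \frac{50}{3}} = \frac{1}{15} \approx 0.066667$)
$- I t = \left(-1\right) 3 \cdot \frac{1}{15} = \left(-3\right) \frac{1}{15} = - \frac{1}{5}$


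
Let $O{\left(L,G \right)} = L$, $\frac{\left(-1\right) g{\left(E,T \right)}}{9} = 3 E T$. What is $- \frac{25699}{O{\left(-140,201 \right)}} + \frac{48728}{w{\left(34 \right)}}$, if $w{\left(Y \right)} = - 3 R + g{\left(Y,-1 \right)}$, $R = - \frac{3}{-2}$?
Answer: $\frac{8656559}{36540} \approx 236.91$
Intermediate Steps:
$g{\left(E,T \right)} = - 27 E T$ ($g{\left(E,T \right)} = - 9 \cdot 3 E T = - 27 E T$)
$R = \frac{3}{2}$ ($R = \left(-3\right) \left(- \frac{1}{2}\right) = \frac{3}{2} \approx 1.5$)
$w{\left(Y \right)} = - \frac{9}{2} + 27 Y$ ($w{\left(Y \right)} = \left(-3\right) \frac{3}{2} - 27 Y \left(-1\right) = - \frac{9}{2} + 27 Y$)
$- \frac{25699}{O{\left(-140,201 \right)}} + \frac{48728}{w{\left(34 \right)}} = - \frac{25699}{-140} + \frac{48728}{- \frac{9}{2} + 27 \cdot 34} = \left(-25699\right) \left(- \frac{1}{140}\right) + \frac{48728}{- \frac{9}{2} + 918} = \frac{25699}{140} + \frac{48728}{\frac{1827}{2}} = \frac{25699}{140} + 48728 \cdot \frac{2}{1827} = \frac{25699}{140} + \frac{97456}{1827} = \frac{8656559}{36540}$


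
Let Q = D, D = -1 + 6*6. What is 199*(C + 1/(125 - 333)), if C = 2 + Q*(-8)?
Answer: -11507175/208 ≈ -55323.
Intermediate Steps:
D = 35 (D = -1 + 36 = 35)
Q = 35
C = -278 (C = 2 + 35*(-8) = 2 - 280 = -278)
199*(C + 1/(125 - 333)) = 199*(-278 + 1/(125 - 333)) = 199*(-278 + 1/(-208)) = 199*(-278 - 1/208) = 199*(-57825/208) = -11507175/208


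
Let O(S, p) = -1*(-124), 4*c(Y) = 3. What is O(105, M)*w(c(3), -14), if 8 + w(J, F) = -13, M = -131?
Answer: -2604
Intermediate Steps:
c(Y) = 3/4 (c(Y) = (1/4)*3 = 3/4)
w(J, F) = -21 (w(J, F) = -8 - 13 = -21)
O(S, p) = 124
O(105, M)*w(c(3), -14) = 124*(-21) = -2604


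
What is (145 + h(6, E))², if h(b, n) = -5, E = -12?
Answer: 19600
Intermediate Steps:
(145 + h(6, E))² = (145 - 5)² = 140² = 19600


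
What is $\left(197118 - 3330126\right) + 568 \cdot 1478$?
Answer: $-2293504$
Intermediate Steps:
$\left(197118 - 3330126\right) + 568 \cdot 1478 = -3133008 + 839504 = -2293504$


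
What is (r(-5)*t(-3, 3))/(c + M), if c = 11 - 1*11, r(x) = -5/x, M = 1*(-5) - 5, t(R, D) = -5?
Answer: ½ ≈ 0.50000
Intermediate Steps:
M = -10 (M = -5 - 5 = -10)
c = 0 (c = 11 - 11 = 0)
(r(-5)*t(-3, 3))/(c + M) = (-5/(-5)*(-5))/(0 - 10) = (-5*(-⅕)*(-5))/(-10) = (1*(-5))*(-⅒) = -5*(-⅒) = ½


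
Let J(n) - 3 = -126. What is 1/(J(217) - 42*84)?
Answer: -1/3651 ≈ -0.00027390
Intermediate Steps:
J(n) = -123 (J(n) = 3 - 126 = -123)
1/(J(217) - 42*84) = 1/(-123 - 42*84) = 1/(-123 - 3528) = 1/(-3651) = -1/3651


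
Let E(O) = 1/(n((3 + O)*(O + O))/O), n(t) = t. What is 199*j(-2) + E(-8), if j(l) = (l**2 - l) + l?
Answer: 7959/10 ≈ 795.90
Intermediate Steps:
j(l) = l**2
E(O) = 1/(6 + 2*O) (E(O) = 1/(((3 + O)*(O + O))/O) = 1/(((3 + O)*(2*O))/O) = 1/((2*O*(3 + O))/O) = 1/(6 + 2*O))
199*j(-2) + E(-8) = 199*(-2)**2 + 1/(2*(3 - 8)) = 199*4 + (1/2)/(-5) = 796 + (1/2)*(-1/5) = 796 - 1/10 = 7959/10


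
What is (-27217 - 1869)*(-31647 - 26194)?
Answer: 1682363326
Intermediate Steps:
(-27217 - 1869)*(-31647 - 26194) = -29086*(-57841) = 1682363326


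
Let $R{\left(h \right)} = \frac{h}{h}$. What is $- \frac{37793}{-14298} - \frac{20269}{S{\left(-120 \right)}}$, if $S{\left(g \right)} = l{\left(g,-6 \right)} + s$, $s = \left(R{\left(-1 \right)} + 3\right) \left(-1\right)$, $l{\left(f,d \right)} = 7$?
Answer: $- \frac{32188087}{4766} \approx -6753.7$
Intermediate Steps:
$R{\left(h \right)} = 1$
$s = -4$ ($s = \left(1 + 3\right) \left(-1\right) = 4 \left(-1\right) = -4$)
$S{\left(g \right)} = 3$ ($S{\left(g \right)} = 7 - 4 = 3$)
$- \frac{37793}{-14298} - \frac{20269}{S{\left(-120 \right)}} = - \frac{37793}{-14298} - \frac{20269}{3} = \left(-37793\right) \left(- \frac{1}{14298}\right) - \frac{20269}{3} = \frac{37793}{14298} - \frac{20269}{3} = - \frac{32188087}{4766}$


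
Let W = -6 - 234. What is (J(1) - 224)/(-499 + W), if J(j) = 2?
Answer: 222/739 ≈ 0.30041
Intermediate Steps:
W = -240
(J(1) - 224)/(-499 + W) = (2 - 224)/(-499 - 240) = -222/(-739) = -222*(-1/739) = 222/739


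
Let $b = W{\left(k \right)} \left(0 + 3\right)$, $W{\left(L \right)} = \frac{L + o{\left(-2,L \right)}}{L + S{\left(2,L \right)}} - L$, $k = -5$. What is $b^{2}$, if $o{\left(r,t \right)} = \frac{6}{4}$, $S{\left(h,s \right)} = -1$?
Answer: $\frac{4489}{16} \approx 280.56$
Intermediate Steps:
$o{\left(r,t \right)} = \frac{3}{2}$ ($o{\left(r,t \right)} = 6 \cdot \frac{1}{4} = \frac{3}{2}$)
$W{\left(L \right)} = - L + \frac{\frac{3}{2} + L}{-1 + L}$ ($W{\left(L \right)} = \frac{L + \frac{3}{2}}{L - 1} - L = \frac{\frac{3}{2} + L}{-1 + L} - L = - L + \frac{\frac{3}{2} + L}{-1 + L}$)
$b = \frac{67}{4}$ ($b = \frac{\frac{3}{2} - \left(-5\right)^{2} + 2 \left(-5\right)}{-1 - 5} \left(0 + 3\right) = \frac{\frac{3}{2} - 25 - 10}{-6} \cdot 3 = - \frac{\frac{3}{2} - 25 - 10}{6} \cdot 3 = \left(- \frac{1}{6}\right) \left(- \frac{67}{2}\right) 3 = \frac{67}{12} \cdot 3 = \frac{67}{4} \approx 16.75$)
$b^{2} = \left(\frac{67}{4}\right)^{2} = \frac{4489}{16}$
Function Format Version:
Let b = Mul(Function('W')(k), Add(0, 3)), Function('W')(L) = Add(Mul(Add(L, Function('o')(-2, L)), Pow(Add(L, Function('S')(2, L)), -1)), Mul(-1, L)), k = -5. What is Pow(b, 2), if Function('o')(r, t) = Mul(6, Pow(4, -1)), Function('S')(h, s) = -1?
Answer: Rational(4489, 16) ≈ 280.56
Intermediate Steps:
Function('o')(r, t) = Rational(3, 2) (Function('o')(r, t) = Mul(6, Rational(1, 4)) = Rational(3, 2))
Function('W')(L) = Add(Mul(-1, L), Mul(Pow(Add(-1, L), -1), Add(Rational(3, 2), L))) (Function('W')(L) = Add(Mul(Add(L, Rational(3, 2)), Pow(Add(L, -1), -1)), Mul(-1, L)) = Add(Mul(Add(Rational(3, 2), L), Pow(Add(-1, L), -1)), Mul(-1, L)) = Add(Mul(Pow(Add(-1, L), -1), Add(Rational(3, 2), L)), Mul(-1, L)) = Add(Mul(-1, L), Mul(Pow(Add(-1, L), -1), Add(Rational(3, 2), L))))
b = Rational(67, 4) (b = Mul(Mul(Pow(Add(-1, -5), -1), Add(Rational(3, 2), Mul(-1, Pow(-5, 2)), Mul(2, -5))), Add(0, 3)) = Mul(Mul(Pow(-6, -1), Add(Rational(3, 2), Mul(-1, 25), -10)), 3) = Mul(Mul(Rational(-1, 6), Add(Rational(3, 2), -25, -10)), 3) = Mul(Mul(Rational(-1, 6), Rational(-67, 2)), 3) = Mul(Rational(67, 12), 3) = Rational(67, 4) ≈ 16.750)
Pow(b, 2) = Pow(Rational(67, 4), 2) = Rational(4489, 16)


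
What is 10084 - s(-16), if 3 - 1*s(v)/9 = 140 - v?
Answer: 11461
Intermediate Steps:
s(v) = -1233 + 9*v (s(v) = 27 - 9*(140 - v) = 27 + (-1260 + 9*v) = -1233 + 9*v)
10084 - s(-16) = 10084 - (-1233 + 9*(-16)) = 10084 - (-1233 - 144) = 10084 - 1*(-1377) = 10084 + 1377 = 11461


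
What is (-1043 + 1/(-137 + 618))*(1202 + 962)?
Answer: -1085639848/481 ≈ -2.2570e+6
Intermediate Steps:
(-1043 + 1/(-137 + 618))*(1202 + 962) = (-1043 + 1/481)*2164 = -501682/481*2164 = -1085639848/481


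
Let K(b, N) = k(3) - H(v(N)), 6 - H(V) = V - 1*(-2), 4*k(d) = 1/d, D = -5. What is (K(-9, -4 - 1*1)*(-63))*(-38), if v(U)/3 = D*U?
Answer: 340347/2 ≈ 1.7017e+5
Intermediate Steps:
k(d) = 1/(4*d) (k(d) = (1/d)/4 = 1/(4*d))
v(U) = -15*U (v(U) = 3*(-5*U) = -15*U)
H(V) = 4 - V (H(V) = 6 - (V - 1*(-2)) = 6 - (V + 2) = 6 - (2 + V) = 6 + (-2 - V) = 4 - V)
K(b, N) = -47/12 - 15*N (K(b, N) = (¼)/3 - (4 - (-15)*N) = (¼)*(⅓) - (4 + 15*N) = 1/12 + (-4 - 15*N) = -47/12 - 15*N)
(K(-9, -4 - 1*1)*(-63))*(-38) = ((-47/12 - 15*(-4 - 1*1))*(-63))*(-38) = ((-47/12 - 15*(-4 - 1))*(-63))*(-38) = ((-47/12 - 15*(-5))*(-63))*(-38) = ((-47/12 + 75)*(-63))*(-38) = ((853/12)*(-63))*(-38) = -17913/4*(-38) = 340347/2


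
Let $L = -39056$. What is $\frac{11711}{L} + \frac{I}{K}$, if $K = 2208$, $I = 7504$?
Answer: $\frac{8350573}{2694864} \approx 3.0987$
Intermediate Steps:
$\frac{11711}{L} + \frac{I}{K} = \frac{11711}{-39056} + \frac{7504}{2208} = 11711 \left(- \frac{1}{39056}\right) + 7504 \cdot \frac{1}{2208} = - \frac{11711}{39056} + \frac{469}{138} = \frac{8350573}{2694864}$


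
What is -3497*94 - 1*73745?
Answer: -402463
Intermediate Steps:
-3497*94 - 1*73745 = -328718 - 73745 = -402463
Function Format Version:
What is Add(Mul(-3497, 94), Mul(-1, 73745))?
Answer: -402463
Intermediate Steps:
Add(Mul(-3497, 94), Mul(-1, 73745)) = Add(-328718, -73745) = -402463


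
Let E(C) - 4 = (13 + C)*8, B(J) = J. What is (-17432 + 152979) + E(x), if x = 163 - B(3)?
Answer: 136935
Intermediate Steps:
x = 160 (x = 163 - 1*3 = 163 - 3 = 160)
E(C) = 108 + 8*C (E(C) = 4 + (13 + C)*8 = 4 + (104 + 8*C) = 108 + 8*C)
(-17432 + 152979) + E(x) = (-17432 + 152979) + (108 + 8*160) = 135547 + (108 + 1280) = 135547 + 1388 = 136935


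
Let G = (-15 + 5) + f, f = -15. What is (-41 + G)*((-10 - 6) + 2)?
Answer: 924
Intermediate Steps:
G = -25 (G = (-15 + 5) - 15 = -10 - 15 = -25)
(-41 + G)*((-10 - 6) + 2) = (-41 - 25)*((-10 - 6) + 2) = -66*(-16 + 2) = -66*(-14) = 924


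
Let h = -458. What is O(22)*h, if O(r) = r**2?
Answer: -221672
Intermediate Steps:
O(22)*h = 22**2*(-458) = 484*(-458) = -221672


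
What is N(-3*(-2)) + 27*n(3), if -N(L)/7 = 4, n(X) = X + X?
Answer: 134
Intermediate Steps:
n(X) = 2*X
N(L) = -28 (N(L) = -7*4 = -28)
N(-3*(-2)) + 27*n(3) = -28 + 27*(2*3) = -28 + 27*6 = -28 + 162 = 134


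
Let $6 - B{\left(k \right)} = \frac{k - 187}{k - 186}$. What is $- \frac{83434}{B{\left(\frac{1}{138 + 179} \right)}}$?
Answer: $- \frac{2459676037}{147244} \approx -16705.0$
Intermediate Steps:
$B{\left(k \right)} = 6 - \frac{-187 + k}{-186 + k}$ ($B{\left(k \right)} = 6 - \frac{k - 187}{k - 186} = 6 - \frac{-187 + k}{-186 + k}$)
$- \frac{83434}{B{\left(\frac{1}{138 + 179} \right)}} = - \frac{83434}{\frac{1}{-186 + \frac{1}{138 + 179}} \left(-929 + \frac{5}{138 + 179}\right)} = - \frac{83434}{\frac{1}{-186 + \frac{1}{317}} \left(-929 + \frac{5}{317}\right)} = - \frac{83434}{\frac{1}{-186 + \frac{1}{317}} \left(-929 + 5 \cdot \frac{1}{317}\right)} = - \frac{83434}{\frac{1}{- \frac{58961}{317}} \left(-929 + \frac{5}{317}\right)} = - \frac{83434}{\left(- \frac{317}{58961}\right) \left(- \frac{294488}{317}\right)} = - \frac{83434}{\frac{294488}{58961}} = \left(-83434\right) \frac{58961}{294488} = - \frac{2459676037}{147244}$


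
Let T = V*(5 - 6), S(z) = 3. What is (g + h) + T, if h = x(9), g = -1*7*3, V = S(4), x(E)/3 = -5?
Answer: -39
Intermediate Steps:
x(E) = -15 (x(E) = 3*(-5) = -15)
V = 3
T = -3 (T = 3*(5 - 6) = 3*(-1) = -3)
g = -21 (g = -7*3 = -21)
h = -15
(g + h) + T = (-21 - 15) - 3 = -36 - 3 = -39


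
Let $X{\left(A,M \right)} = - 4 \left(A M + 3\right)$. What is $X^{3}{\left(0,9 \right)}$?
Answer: $-1728$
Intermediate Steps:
$X{\left(A,M \right)} = -12 - 4 A M$ ($X{\left(A,M \right)} = - 4 \left(3 + A M\right) = -12 - 4 A M$)
$X^{3}{\left(0,9 \right)} = \left(-12 - 0 \cdot 9\right)^{3} = \left(-12 + 0\right)^{3} = \left(-12\right)^{3} = -1728$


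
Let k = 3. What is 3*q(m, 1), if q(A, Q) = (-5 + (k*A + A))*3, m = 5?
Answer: 135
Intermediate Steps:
q(A, Q) = -15 + 12*A (q(A, Q) = (-5 + (3*A + A))*3 = (-5 + 4*A)*3 = -15 + 12*A)
3*q(m, 1) = 3*(-15 + 12*5) = 3*(-15 + 60) = 3*45 = 135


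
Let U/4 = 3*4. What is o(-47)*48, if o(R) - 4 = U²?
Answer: 110784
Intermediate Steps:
U = 48 (U = 4*(3*4) = 4*12 = 48)
o(R) = 2308 (o(R) = 4 + 48² = 4 + 2304 = 2308)
o(-47)*48 = 2308*48 = 110784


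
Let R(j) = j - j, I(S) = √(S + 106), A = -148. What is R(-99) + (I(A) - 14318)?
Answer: -14318 + I*√42 ≈ -14318.0 + 6.4807*I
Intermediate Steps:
I(S) = √(106 + S)
R(j) = 0
R(-99) + (I(A) - 14318) = 0 + (√(106 - 148) - 14318) = 0 + (√(-42) - 14318) = 0 + (I*√42 - 14318) = 0 + (-14318 + I*√42) = -14318 + I*√42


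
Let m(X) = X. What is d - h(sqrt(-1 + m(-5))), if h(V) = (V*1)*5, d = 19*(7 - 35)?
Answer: -532 - 5*I*sqrt(6) ≈ -532.0 - 12.247*I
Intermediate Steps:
d = -532 (d = 19*(-28) = -532)
h(V) = 5*V (h(V) = V*5 = 5*V)
d - h(sqrt(-1 + m(-5))) = -532 - 5*sqrt(-1 - 5) = -532 - 5*sqrt(-6) = -532 - 5*I*sqrt(6)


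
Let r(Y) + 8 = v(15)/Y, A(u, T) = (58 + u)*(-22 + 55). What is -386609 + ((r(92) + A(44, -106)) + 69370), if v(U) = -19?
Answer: -28877071/92 ≈ -3.1388e+5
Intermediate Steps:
A(u, T) = 1914 + 33*u (A(u, T) = (58 + u)*33 = 1914 + 33*u)
r(Y) = -8 - 19/Y
-386609 + ((r(92) + A(44, -106)) + 69370) = -386609 + (((-8 - 19/92) + (1914 + 33*44)) + 69370) = -386609 + (((-8 - 19*1/92) + (1914 + 1452)) + 69370) = -386609 + (((-8 - 19/92) + 3366) + 69370) = -386609 + ((-755/92 + 3366) + 69370) = -386609 + (308917/92 + 69370) = -386609 + 6690957/92 = -28877071/92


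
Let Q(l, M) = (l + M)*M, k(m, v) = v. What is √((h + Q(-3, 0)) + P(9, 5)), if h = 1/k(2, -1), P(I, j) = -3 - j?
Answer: 3*I ≈ 3.0*I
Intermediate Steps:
h = -1 (h = 1/(-1) = -1)
Q(l, M) = M*(M + l) (Q(l, M) = (M + l)*M = M*(M + l))
√((h + Q(-3, 0)) + P(9, 5)) = √((-1 + 0*(0 - 3)) + (-3 - 1*5)) = √((-1 + 0*(-3)) + (-3 - 5)) = √((-1 + 0) - 8) = √(-1 - 8) = √(-9) = 3*I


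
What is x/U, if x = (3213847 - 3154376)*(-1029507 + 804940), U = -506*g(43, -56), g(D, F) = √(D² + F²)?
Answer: 13355224057*√4985/2522410 ≈ 3.7383e+5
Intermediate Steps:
U = -506*√4985 (U = -506*√(43² + (-56)²) = -506*√(1849 + 3136) = -506*√4985 ≈ -35726.)
x = -13355224057 (x = 59471*(-224567) = -13355224057)
x/U = -13355224057*(-√4985/2522410) = -(-13355224057)*√4985/2522410 = 13355224057*√4985/2522410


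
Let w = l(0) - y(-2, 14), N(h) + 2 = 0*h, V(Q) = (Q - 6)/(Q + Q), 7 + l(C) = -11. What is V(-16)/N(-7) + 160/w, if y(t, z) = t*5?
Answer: -651/32 ≈ -20.344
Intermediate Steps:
y(t, z) = 5*t
l(C) = -18 (l(C) = -7 - 11 = -18)
V(Q) = (-6 + Q)/(2*Q) (V(Q) = (-6 + Q)/((2*Q)) = (-6 + Q)*(1/(2*Q)) = (-6 + Q)/(2*Q))
N(h) = -2 (N(h) = -2 + 0*h = -2 + 0 = -2)
w = -8 (w = -18 - 5*(-2) = -18 - 1*(-10) = -18 + 10 = -8)
V(-16)/N(-7) + 160/w = ((½)*(-6 - 16)/(-16))/(-2) + 160/(-8) = ((½)*(-1/16)*(-22))*(-½) + 160*(-⅛) = (11/16)*(-½) - 20 = -11/32 - 20 = -651/32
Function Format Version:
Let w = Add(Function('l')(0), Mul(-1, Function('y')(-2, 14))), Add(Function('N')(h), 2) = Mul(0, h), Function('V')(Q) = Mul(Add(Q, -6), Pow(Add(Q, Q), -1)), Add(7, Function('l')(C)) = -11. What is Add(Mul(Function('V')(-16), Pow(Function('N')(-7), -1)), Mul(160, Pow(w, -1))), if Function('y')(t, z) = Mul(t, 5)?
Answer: Rational(-651, 32) ≈ -20.344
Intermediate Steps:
Function('y')(t, z) = Mul(5, t)
Function('l')(C) = -18 (Function('l')(C) = Add(-7, -11) = -18)
Function('V')(Q) = Mul(Rational(1, 2), Pow(Q, -1), Add(-6, Q)) (Function('V')(Q) = Mul(Add(-6, Q), Pow(Mul(2, Q), -1)) = Mul(Add(-6, Q), Mul(Rational(1, 2), Pow(Q, -1))) = Mul(Rational(1, 2), Pow(Q, -1), Add(-6, Q)))
Function('N')(h) = -2 (Function('N')(h) = Add(-2, Mul(0, h)) = Add(-2, 0) = -2)
w = -8 (w = Add(-18, Mul(-1, Mul(5, -2))) = Add(-18, Mul(-1, -10)) = Add(-18, 10) = -8)
Add(Mul(Function('V')(-16), Pow(Function('N')(-7), -1)), Mul(160, Pow(w, -1))) = Add(Mul(Mul(Rational(1, 2), Pow(-16, -1), Add(-6, -16)), Pow(-2, -1)), Mul(160, Pow(-8, -1))) = Add(Mul(Mul(Rational(1, 2), Rational(-1, 16), -22), Rational(-1, 2)), Mul(160, Rational(-1, 8))) = Add(Mul(Rational(11, 16), Rational(-1, 2)), -20) = Add(Rational(-11, 32), -20) = Rational(-651, 32)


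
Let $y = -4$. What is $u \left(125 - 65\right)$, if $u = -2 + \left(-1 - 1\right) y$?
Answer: $360$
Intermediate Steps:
$u = 6$ ($u = -2 + \left(-1 - 1\right) \left(-4\right) = -2 - -8 = -2 + 8 = 6$)
$u \left(125 - 65\right) = 6 \left(125 - 65\right) = 6 \cdot 60 = 360$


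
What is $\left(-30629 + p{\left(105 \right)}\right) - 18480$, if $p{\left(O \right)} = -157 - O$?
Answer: $-49371$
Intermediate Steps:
$\left(-30629 + p{\left(105 \right)}\right) - 18480 = \left(-30629 - 262\right) - 18480 = -30891 - 18480 = -49371$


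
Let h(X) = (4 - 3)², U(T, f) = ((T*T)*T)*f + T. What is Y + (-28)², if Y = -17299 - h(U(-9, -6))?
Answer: -16516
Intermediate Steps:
U(T, f) = T + f*T³ (U(T, f) = (T²*T)*f + T = T³*f + T = f*T³ + T = T + f*T³)
h(X) = 1 (h(X) = 1² = 1)
Y = -17300 (Y = -17299 - 1*1 = -17299 - 1 = -17300)
Y + (-28)² = -17300 + (-28)² = -17300 + 784 = -16516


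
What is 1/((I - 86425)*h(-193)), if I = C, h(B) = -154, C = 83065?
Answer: 1/517440 ≈ 1.9326e-6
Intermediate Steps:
I = 83065
1/((I - 86425)*h(-193)) = 1/((83065 - 86425)*(-154)) = -1/154/(-3360) = -1/3360*(-1/154) = 1/517440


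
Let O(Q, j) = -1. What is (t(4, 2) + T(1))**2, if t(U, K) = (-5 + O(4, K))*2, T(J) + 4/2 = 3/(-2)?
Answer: 961/4 ≈ 240.25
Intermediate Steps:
T(J) = -7/2 (T(J) = -2 + 3/(-2) = -2 + 3*(-1/2) = -2 - 3/2 = -7/2)
t(U, K) = -12 (t(U, K) = (-5 - 1)*2 = -6*2 = -12)
(t(4, 2) + T(1))**2 = (-12 - 7/2)**2 = (-31/2)**2 = 961/4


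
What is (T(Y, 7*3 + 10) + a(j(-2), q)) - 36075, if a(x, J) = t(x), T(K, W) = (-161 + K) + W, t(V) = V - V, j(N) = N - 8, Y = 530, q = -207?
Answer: -35675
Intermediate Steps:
j(N) = -8 + N
t(V) = 0
T(K, W) = -161 + K + W
a(x, J) = 0
(T(Y, 7*3 + 10) + a(j(-2), q)) - 36075 = ((-161 + 530 + (7*3 + 10)) + 0) - 36075 = ((-161 + 530 + (21 + 10)) + 0) - 36075 = ((-161 + 530 + 31) + 0) - 36075 = (400 + 0) - 36075 = 400 - 36075 = -35675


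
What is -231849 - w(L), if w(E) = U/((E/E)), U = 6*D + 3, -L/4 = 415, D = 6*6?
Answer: -232068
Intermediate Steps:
D = 36
L = -1660 (L = -4*415 = -1660)
U = 219 (U = 6*36 + 3 = 216 + 3 = 219)
w(E) = 219 (w(E) = 219/((E/E)) = 219/1 = 219*1 = 219)
-231849 - w(L) = -231849 - 1*219 = -231849 - 219 = -232068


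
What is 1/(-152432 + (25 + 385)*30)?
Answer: -1/140132 ≈ -7.1361e-6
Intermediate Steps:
1/(-152432 + (25 + 385)*30) = 1/(-152432 + 410*30) = 1/(-152432 + 12300) = 1/(-140132) = -1/140132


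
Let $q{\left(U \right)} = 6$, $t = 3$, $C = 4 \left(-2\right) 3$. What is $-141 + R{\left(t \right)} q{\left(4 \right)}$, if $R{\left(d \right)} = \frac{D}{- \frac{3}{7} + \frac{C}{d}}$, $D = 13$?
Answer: $- \frac{8865}{59} \approx -150.25$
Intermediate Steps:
$C = -24$ ($C = \left(-8\right) 3 = -24$)
$R{\left(d \right)} = \frac{13}{- \frac{3}{7} - \frac{24}{d}}$
$-141 + R{\left(t \right)} q{\left(4 \right)} = -141 + \left(-91\right) 3 \frac{1}{168 + 3 \cdot 3} \cdot 6 = -141 + \left(-91\right) 3 \frac{1}{168 + 9} \cdot 6 = -141 + \left(-91\right) 3 \cdot \frac{1}{177} \cdot 6 = -141 - \frac{546}{59} = - \frac{8865}{59}$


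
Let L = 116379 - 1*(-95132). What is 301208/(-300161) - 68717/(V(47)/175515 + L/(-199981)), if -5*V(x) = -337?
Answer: 329072842507959878941/5063153192484428 ≈ 64994.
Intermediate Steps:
V(x) = 337/5 (V(x) = -⅕*(-337) = 337/5)
L = 211511 (L = 116379 + 95132 = 211511)
301208/(-300161) - 68717/(V(47)/175515 + L/(-199981)) = 301208/(-300161) - 68717/((337/5)/175515 + 211511/(-199981)) = 301208*(-1/300161) - 68717/((337/5)*(1/175515) + 211511*(-1/199981)) = -301208/300161 - 68717/(337/877575 - 211511/199981) = -301208/300161 - 68717/(-185549372228/175498326075) = -301208/300161 - 68717*(-175498326075/185549372228) = -301208/300161 + 1096338042990525/16868124748 = 329072842507959878941/5063153192484428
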